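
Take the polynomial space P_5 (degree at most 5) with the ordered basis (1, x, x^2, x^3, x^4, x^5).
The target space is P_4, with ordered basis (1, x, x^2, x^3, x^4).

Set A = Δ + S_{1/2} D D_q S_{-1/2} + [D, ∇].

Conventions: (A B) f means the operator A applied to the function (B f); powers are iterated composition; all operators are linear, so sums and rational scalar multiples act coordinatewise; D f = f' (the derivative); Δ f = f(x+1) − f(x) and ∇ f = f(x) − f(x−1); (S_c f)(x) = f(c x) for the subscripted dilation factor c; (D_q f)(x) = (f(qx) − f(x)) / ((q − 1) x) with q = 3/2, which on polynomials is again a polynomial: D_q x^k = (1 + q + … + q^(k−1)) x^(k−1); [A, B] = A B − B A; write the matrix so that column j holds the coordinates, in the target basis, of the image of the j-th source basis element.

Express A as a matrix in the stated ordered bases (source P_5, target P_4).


the matrix is [[0, 1, 13/8, 1, 1, 1]; [0, 0, 2, 77/32, 4, 5]; [0, 0, 0, 3, 3267/512, 10]; [0, 0, 0, 0, 4, 10029/1024]; [0, 0, 0, 0, 0, 5]] (rows listed top to bottom)

image of 1: 0
image of x: 1
image of x^2: 2x + 13/8
image of x^3: 3x^2 + (77/32)x + 1
image of x^4: 4x^3 + (3267/512)x^2 + 4x + 1
image of x^5: 5x^4 + (10029/1024)x^3 + 10x^2 + 5x + 1
each image's coordinates form column j of the matrix


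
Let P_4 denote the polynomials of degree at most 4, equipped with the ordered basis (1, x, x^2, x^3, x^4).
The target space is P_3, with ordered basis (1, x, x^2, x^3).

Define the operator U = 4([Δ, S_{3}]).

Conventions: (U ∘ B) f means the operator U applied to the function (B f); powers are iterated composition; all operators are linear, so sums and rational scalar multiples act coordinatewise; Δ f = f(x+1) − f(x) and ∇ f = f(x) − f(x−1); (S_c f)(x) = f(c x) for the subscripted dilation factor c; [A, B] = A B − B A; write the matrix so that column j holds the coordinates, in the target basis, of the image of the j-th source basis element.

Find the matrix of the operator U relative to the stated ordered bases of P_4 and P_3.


image of 1: 0
image of x: 8
image of x^2: 48x + 32
image of x^3: 216x^2 + 288x + 104
image of x^4: 864x^3 + 1728x^2 + 1248x + 320
each image's coordinates form column j of the matrix

the matrix is [[0, 8, 32, 104, 320]; [0, 0, 48, 288, 1248]; [0, 0, 0, 216, 1728]; [0, 0, 0, 0, 864]] (rows listed top to bottom)


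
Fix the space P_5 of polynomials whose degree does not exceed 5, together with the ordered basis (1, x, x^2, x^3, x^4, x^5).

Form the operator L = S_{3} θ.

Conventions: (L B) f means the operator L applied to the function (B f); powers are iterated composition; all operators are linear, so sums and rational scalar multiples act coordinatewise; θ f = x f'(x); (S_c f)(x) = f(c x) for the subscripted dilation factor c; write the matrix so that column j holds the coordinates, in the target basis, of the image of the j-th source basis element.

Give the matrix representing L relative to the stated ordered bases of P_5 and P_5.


image of 1: 0
image of x: 3x
image of x^2: 18x^2
image of x^3: 81x^3
image of x^4: 324x^4
image of x^5: 1215x^5
each image's coordinates form column j of the matrix

the matrix is [[0, 0, 0, 0, 0, 0]; [0, 3, 0, 0, 0, 0]; [0, 0, 18, 0, 0, 0]; [0, 0, 0, 81, 0, 0]; [0, 0, 0, 0, 324, 0]; [0, 0, 0, 0, 0, 1215]] (rows listed top to bottom)


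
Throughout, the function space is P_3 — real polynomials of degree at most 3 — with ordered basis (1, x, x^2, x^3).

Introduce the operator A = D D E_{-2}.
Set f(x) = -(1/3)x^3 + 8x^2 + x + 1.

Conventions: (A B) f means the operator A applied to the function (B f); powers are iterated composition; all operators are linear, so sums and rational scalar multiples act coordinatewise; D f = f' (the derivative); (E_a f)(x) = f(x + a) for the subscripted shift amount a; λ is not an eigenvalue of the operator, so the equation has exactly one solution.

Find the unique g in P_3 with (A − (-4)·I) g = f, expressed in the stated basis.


write g with unknown coordinates in the stated basis and equate coefficients in (A − (-4)·I) g = f
solving from the highest basis element down gives g = -(1/12)x^3 + 2x^2 + (3/8)x - 1
check: A g = -(1/2)x + 5
so A g − (-4)·g = -(1/3)x^3 + 8x^2 + x + 1 = f ✓

g(x) = -(1/12)x^3 + 2x^2 + (3/8)x - 1


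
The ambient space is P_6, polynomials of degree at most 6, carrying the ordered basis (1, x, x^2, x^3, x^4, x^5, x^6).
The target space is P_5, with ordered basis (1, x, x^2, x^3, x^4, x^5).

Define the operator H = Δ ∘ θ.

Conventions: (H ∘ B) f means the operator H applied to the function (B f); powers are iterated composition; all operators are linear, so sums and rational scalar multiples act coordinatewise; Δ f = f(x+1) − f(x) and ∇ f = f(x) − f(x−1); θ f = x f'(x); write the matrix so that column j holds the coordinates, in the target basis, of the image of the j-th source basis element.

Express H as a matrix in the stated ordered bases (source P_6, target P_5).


the matrix is [[0, 1, 2, 3, 4, 5, 6]; [0, 0, 4, 9, 16, 25, 36]; [0, 0, 0, 9, 24, 50, 90]; [0, 0, 0, 0, 16, 50, 120]; [0, 0, 0, 0, 0, 25, 90]; [0, 0, 0, 0, 0, 0, 36]] (rows listed top to bottom)

image of 1: 0
image of x: 1
image of x^2: 4x + 2
image of x^3: 9x^2 + 9x + 3
image of x^4: 16x^3 + 24x^2 + 16x + 4
image of x^5: 25x^4 + 50x^3 + 50x^2 + 25x + 5
image of x^6: 36x^5 + 90x^4 + 120x^3 + 90x^2 + 36x + 6
each image's coordinates form column j of the matrix


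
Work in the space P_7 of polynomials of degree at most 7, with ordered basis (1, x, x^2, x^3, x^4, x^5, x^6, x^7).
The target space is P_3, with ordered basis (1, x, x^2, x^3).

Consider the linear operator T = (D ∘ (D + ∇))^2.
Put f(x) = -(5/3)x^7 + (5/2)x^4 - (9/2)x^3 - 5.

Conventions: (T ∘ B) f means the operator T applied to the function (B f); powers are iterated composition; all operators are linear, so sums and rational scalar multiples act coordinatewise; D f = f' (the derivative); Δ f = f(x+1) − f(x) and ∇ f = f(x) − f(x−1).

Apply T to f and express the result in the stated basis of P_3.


g(x) = -5600x^3 + 8400x^2 - 7700x + 3040

D f = -(35/3)x^6 + 10x^3 - (27/2)x^2
∇ f = -(35/3)x^6 + 35x^5 - (175/3)x^4 + (205/3)x^3 - (127/2)x^2 + (211/6)x - 26/3
(D + ∇) f = -(70/3)x^6 + 35x^5 - (175/3)x^4 + (235/3)x^3 - 77x^2 + (211/6)x - 26/3
D (D + ∇) f = -140x^5 + 175x^4 - (700/3)x^3 + 235x^2 - 154x + 211/6
D (D ∘ (D + ∇)) f = -700x^4 + 700x^3 - 700x^2 + 470x - 154
∇ (D ∘ (D + ∇)) f = -700x^4 + 2100x^3 - 3150x^2 + 2570x - 2812/3
(D + ∇) (D ∘ (D + ∇)) f = -1400x^4 + 2800x^3 - 3850x^2 + 3040x - 3274/3
D (D + ∇) (D ∘ (D + ∇)) f = -5600x^3 + 8400x^2 - 7700x + 3040


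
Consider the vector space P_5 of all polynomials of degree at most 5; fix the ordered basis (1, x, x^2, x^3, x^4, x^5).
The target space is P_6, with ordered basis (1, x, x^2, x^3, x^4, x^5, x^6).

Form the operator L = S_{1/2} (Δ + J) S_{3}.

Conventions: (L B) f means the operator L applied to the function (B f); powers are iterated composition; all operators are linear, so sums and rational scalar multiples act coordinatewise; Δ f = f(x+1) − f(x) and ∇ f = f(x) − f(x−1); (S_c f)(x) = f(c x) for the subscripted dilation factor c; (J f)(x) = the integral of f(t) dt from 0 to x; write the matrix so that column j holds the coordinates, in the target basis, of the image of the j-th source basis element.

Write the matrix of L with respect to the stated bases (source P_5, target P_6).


image of 1: (1/2)x
image of x: (3/8)x^2 + 3
image of x^2: (3/8)x^3 + 9x + 9
image of x^3: (27/64)x^4 + (81/4)x^2 + (81/2)x + 27
image of x^4: (81/160)x^5 + (81/2)x^3 + (243/2)x^2 + 162x + 81
image of x^5: (81/128)x^6 + (1215/16)x^4 + (1215/4)x^3 + (1215/2)x^2 + (1215/2)x + 243
each image's coordinates form column j of the matrix

the matrix is [[0, 3, 9, 27, 81, 243]; [1/2, 0, 9, 81/2, 162, 1215/2]; [0, 3/8, 0, 81/4, 243/2, 1215/2]; [0, 0, 3/8, 0, 81/2, 1215/4]; [0, 0, 0, 27/64, 0, 1215/16]; [0, 0, 0, 0, 81/160, 0]; [0, 0, 0, 0, 0, 81/128]] (rows listed top to bottom)


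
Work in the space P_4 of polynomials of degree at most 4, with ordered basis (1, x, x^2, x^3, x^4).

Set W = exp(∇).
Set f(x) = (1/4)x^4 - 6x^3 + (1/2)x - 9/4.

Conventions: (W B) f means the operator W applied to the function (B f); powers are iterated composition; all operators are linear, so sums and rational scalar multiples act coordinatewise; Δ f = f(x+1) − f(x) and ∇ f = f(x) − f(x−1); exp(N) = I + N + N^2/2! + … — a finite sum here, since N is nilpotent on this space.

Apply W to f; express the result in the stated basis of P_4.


order-1 term: x^3 - (39/2)x^2 + 19x - 23/4
order-2 term: (3/2)x^2 - 21x + 79/4
order-3 term: x - 15/2
order-4 term: 1/4
the series for exp(∇) f terminates at order 4
exp(∇) f = (1/4)x^4 - 5x^3 - 18x^2 - (1/2)x + 9/2

the image equals g(x) = (1/4)x^4 - 5x^3 - 18x^2 - (1/2)x + 9/2


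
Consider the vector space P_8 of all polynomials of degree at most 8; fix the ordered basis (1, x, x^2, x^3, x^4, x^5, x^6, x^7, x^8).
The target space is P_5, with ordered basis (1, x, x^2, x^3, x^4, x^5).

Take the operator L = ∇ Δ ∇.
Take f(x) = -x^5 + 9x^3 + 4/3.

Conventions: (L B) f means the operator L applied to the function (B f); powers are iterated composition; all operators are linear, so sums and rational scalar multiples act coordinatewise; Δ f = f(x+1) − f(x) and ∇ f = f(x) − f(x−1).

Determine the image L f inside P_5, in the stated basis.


the image equals g(x) = -60x^2 + 60x + 24

∇ f = -5x^4 + 10x^3 + 17x^2 - 22x + 8
Δ ∇ f = -20x^3 + 44x
∇ (Δ ∇) f = -60x^2 + 60x + 24


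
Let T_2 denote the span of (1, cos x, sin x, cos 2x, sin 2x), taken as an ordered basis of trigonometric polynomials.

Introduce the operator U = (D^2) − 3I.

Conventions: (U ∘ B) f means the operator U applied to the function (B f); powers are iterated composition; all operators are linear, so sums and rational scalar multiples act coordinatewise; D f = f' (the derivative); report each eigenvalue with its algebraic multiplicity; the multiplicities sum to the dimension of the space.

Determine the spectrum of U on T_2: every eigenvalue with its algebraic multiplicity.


image of 1: -3
image of cos x: -4cos x
image of sin x: -4sin x
image of cos 2x: -7cos 2x
image of sin 2x: -7sin 2x
the matrix is diagonal; its diagonal is (-3, -4, -4, -7, -7)
for a triangular matrix the eigenvalues are the diagonal entries, with algebraic multiplicity their repetition count

λ = -7 (multiplicity 2), λ = -4 (multiplicity 2), λ = -3 (multiplicity 1)


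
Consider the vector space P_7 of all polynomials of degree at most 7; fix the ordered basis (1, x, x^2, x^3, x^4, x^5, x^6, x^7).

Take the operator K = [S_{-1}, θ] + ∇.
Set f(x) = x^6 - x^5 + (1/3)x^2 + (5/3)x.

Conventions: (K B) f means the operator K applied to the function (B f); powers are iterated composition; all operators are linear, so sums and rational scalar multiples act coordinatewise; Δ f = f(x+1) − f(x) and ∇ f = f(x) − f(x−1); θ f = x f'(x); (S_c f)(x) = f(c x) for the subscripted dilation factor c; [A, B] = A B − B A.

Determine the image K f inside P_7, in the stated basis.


the image equals g(x) = 6x^5 - 20x^4 + 30x^3 - 25x^2 + (35/3)x - 2/3

θ f = 6x^6 - 5x^5 + (2/3)x^2 + (5/3)x
S_{-1} θ f = 6x^6 + 5x^5 + (2/3)x^2 - (5/3)x
S_{-1} f = x^6 + x^5 + (1/3)x^2 - (5/3)x
θ S_{-1} f = 6x^6 + 5x^5 + (2/3)x^2 - (5/3)x
[S_{-1}, θ] f = 0
∇ f = 6x^5 - 20x^4 + 30x^3 - 25x^2 + (35/3)x - 2/3
([S_{-1}, θ] + ∇) f = 6x^5 - 20x^4 + 30x^3 - 25x^2 + (35/3)x - 2/3


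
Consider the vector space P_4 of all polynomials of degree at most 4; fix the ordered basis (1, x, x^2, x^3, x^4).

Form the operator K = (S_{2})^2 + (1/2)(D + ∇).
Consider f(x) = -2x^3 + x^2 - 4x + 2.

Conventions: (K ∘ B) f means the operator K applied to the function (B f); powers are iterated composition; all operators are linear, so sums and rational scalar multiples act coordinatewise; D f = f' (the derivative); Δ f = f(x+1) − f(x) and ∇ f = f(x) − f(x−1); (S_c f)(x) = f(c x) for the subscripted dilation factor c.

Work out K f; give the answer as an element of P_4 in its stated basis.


g(x) = -128x^3 + 10x^2 - 11x - 7/2

S_{2} f = -16x^3 + 4x^2 - 8x + 2
S_{2} S_{2} f = -128x^3 + 16x^2 - 16x + 2
D f = -6x^2 + 2x - 4
∇ f = -6x^2 + 8x - 7
(D + ∇) f = -12x^2 + 10x - 11
((1/2)(D + ∇)) f = -6x^2 + 5x - 11/2
((S_{2})^2 + (1/2)(D + ∇)) f = -128x^3 + 10x^2 - 11x - 7/2


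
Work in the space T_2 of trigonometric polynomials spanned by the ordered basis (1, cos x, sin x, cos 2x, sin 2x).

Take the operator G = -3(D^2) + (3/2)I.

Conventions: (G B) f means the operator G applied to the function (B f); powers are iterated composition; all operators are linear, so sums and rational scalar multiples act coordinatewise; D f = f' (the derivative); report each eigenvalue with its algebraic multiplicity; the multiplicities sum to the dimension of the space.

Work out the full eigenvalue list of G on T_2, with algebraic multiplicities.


image of 1: 3/2
image of cos x: (9/2)cos x
image of sin x: (9/2)sin x
image of cos 2x: (27/2)cos 2x
image of sin 2x: (27/2)sin 2x
the matrix is diagonal; its diagonal is (3/2, 9/2, 9/2, 27/2, 27/2)
for a triangular matrix the eigenvalues are the diagonal entries, with algebraic multiplicity their repetition count

λ = 3/2 (multiplicity 1), λ = 9/2 (multiplicity 2), λ = 27/2 (multiplicity 2)


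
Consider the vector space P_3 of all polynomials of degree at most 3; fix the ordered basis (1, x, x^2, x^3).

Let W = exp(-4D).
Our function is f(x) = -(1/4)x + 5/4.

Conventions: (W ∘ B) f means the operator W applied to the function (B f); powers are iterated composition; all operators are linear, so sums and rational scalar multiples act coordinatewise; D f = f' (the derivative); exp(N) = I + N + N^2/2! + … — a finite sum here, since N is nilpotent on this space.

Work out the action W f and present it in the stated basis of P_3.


order-1 term: 1
the series for exp(-4D) f terminates at order 1
exp(-4D) f = -(1/4)x + 9/4

the result is g(x) = -(1/4)x + 9/4


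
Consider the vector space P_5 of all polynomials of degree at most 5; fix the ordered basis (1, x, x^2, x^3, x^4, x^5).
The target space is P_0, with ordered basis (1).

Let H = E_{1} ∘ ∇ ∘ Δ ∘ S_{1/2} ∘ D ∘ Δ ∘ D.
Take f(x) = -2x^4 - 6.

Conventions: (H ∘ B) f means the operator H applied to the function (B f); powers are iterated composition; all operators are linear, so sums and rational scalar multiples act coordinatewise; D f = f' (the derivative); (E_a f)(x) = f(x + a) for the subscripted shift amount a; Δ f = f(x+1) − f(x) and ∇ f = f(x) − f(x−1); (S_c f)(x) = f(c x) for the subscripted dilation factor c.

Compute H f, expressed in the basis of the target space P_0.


g(x) = 0

D f = -8x^3
Δ D f = -24x^2 - 24x - 8
D Δ D f = -48x - 24
S_{1/2} (D ∘ Δ ∘ D) f = -24x - 24
Δ S_{1/2} (D ∘ Δ ∘ D) f = -24
∇ (Δ ∘ S_{1/2} ∘ D ∘ Δ ∘ D) f = 0
E_{1} ∇ (Δ ∘ S_{1/2} ∘ D ∘ Δ ∘ D) f = 0


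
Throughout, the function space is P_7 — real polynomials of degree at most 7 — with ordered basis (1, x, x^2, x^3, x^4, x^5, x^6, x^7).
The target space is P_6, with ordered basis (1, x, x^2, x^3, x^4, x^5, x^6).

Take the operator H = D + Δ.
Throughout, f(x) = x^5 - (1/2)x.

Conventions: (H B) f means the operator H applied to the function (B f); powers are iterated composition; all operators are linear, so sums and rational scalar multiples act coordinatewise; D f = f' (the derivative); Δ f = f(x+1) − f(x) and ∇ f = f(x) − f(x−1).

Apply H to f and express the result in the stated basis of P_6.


D f = 5x^4 - 1/2
Δ f = 5x^4 + 10x^3 + 10x^2 + 5x + 1/2
(D + Δ) f = 10x^4 + 10x^3 + 10x^2 + 5x

the image equals g(x) = 10x^4 + 10x^3 + 10x^2 + 5x


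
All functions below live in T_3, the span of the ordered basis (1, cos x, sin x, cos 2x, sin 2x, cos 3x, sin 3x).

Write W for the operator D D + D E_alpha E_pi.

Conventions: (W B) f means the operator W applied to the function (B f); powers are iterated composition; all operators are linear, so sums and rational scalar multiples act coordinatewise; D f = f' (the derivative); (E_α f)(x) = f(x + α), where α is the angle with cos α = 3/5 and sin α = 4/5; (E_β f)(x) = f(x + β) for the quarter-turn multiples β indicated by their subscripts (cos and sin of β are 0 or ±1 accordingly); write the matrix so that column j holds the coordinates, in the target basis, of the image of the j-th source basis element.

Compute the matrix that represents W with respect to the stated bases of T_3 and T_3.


image of 1: 0
image of cos x: -(1/5)cos x + (3/5)sin x
image of sin x: -(3/5)cos x - (1/5)sin x
image of cos 2x: -(148/25)cos 2x + (14/25)sin 2x
image of sin 2x: -(14/25)cos 2x - (148/25)sin 2x
image of cos 3x: -(993/125)cos 3x - (351/125)sin 3x
image of sin 3x: (351/125)cos 3x - (993/125)sin 3x
each image's coordinates form column j of the matrix

the matrix is [[0, 0, 0, 0, 0, 0, 0]; [0, -1/5, -3/5, 0, 0, 0, 0]; [0, 3/5, -1/5, 0, 0, 0, 0]; [0, 0, 0, -148/25, -14/25, 0, 0]; [0, 0, 0, 14/25, -148/25, 0, 0]; [0, 0, 0, 0, 0, -993/125, 351/125]; [0, 0, 0, 0, 0, -351/125, -993/125]] (rows listed top to bottom)


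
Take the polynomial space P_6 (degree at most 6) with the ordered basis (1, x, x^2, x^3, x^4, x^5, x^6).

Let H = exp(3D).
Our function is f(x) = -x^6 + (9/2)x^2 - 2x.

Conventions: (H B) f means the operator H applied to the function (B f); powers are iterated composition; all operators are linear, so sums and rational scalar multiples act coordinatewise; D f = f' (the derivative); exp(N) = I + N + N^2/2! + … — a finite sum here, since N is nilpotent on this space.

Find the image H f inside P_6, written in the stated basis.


g(x) = -x^6 - 18x^5 - 135x^4 - 540x^3 - (2421/2)x^2 - 1433x - 1389/2

order-1 term: -18x^5 + 27x - 6
order-2 term: -135x^4 + 81/2
order-3 term: -540x^3
order-4 term: -1215x^2
order-5 term: -1458x
order-6 term: -729
the series for exp(3D) f terminates at order 6
exp(3D) f = -x^6 - 18x^5 - 135x^4 - 540x^3 - (2421/2)x^2 - 1433x - 1389/2


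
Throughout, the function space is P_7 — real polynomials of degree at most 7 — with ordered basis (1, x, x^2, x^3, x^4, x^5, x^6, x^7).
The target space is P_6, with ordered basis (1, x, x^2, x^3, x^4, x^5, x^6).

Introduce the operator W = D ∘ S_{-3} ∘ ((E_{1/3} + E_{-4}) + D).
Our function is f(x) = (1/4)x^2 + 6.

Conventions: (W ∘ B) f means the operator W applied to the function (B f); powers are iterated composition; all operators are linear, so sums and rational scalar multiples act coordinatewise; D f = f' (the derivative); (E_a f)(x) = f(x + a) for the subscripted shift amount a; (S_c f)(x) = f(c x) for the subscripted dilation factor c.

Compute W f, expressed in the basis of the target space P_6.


g(x) = 9x + 4

E_{1/3} f = (1/4)x^2 + (1/6)x + 217/36
E_{-4} f = (1/4)x^2 - 2x + 10
(E_{1/3} + E_{-4}) f = (1/2)x^2 - (11/6)x + 577/36
D f = (1/2)x
((E_{1/3} + E_{-4}) + D) f = (1/2)x^2 - (4/3)x + 577/36
S_{-3} ((E_{1/3} + E_{-4}) + D) f = (9/2)x^2 + 4x + 577/36
D S_{-3} ((E_{1/3} + E_{-4}) + D) f = 9x + 4


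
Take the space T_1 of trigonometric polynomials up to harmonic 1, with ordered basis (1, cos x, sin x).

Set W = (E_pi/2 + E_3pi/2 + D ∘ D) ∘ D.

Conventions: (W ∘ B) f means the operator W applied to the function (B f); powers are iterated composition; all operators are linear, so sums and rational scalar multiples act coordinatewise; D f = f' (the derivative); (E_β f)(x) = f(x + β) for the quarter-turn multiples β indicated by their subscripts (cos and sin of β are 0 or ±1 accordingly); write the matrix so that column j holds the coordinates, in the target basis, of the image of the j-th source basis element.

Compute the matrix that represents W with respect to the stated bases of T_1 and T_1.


image of 1: 0
image of cos x: sin x
image of sin x: -cos x
each image's coordinates form column j of the matrix

the matrix is [[0, 0, 0]; [0, 0, -1]; [0, 1, 0]] (rows listed top to bottom)


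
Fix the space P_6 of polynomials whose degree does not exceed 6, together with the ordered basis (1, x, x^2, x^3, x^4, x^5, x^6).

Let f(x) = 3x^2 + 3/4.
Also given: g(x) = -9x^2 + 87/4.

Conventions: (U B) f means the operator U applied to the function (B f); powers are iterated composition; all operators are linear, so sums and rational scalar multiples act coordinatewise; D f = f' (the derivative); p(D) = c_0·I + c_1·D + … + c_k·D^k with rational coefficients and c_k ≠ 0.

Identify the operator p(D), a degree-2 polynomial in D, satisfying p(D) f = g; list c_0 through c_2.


D^0 f = 3x^2 + 3/4
D^1 f = 6x
D^2 f = 6
matching coefficients of g against c_0 f + c_1 Df + … from the top degree down determines the c_i
solution: c_0 = -3, c_1 = 0, c_2 = 4

c_0 = -3, c_1 = 0, c_2 = 4


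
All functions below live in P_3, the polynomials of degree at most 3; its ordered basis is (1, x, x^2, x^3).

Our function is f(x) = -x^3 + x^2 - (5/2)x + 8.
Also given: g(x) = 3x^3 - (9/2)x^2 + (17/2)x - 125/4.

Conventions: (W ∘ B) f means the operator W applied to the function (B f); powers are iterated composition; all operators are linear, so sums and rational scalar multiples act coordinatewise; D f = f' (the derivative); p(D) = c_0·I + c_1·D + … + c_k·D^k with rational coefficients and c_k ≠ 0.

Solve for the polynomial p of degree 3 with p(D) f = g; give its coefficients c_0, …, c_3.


D^0 f = -x^3 + x^2 - (5/2)x + 8
D^1 f = -3x^2 + 2x - 5/2
D^2 f = -6x + 2
D^3 f = -6
matching coefficients of g against c_0 f + c_1 Df + … from the top degree down determines the c_i
solution: c_0 = -3, c_1 = 1/2, c_2 = 0, c_3 = 1

c_0 = -3, c_1 = 1/2, c_2 = 0, c_3 = 1


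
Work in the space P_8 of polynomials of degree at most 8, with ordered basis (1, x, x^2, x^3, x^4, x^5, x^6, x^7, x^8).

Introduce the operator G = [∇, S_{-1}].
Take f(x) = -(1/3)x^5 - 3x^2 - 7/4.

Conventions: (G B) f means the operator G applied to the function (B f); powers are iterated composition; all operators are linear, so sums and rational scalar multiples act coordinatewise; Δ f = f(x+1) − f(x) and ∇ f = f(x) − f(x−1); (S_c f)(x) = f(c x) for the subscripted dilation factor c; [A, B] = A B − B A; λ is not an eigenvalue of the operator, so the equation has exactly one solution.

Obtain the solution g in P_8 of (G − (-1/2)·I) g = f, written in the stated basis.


g(x) = -(2/3)x^5 - (40/3)x^4 + (640/3)x^3 + (7582/3)x^2 - (60016/3)x - 475045/6

write g with unknown coordinates in the stated basis and equate coefficients in (G − (-1/2)·I) g = f
solving from the highest basis element down gives g = -(2/3)x^5 - (40/3)x^4 + (640/3)x^3 + (7582/3)x^2 - (60016/3)x - 475045/6
check: G g = (20/3)x^4 - (320/3)x^3 - (3800/3)x^2 + (30008/3)x + 118756/3
so G g − (-1/2)·g = -(1/3)x^5 - 3x^2 - 7/4 = f ✓


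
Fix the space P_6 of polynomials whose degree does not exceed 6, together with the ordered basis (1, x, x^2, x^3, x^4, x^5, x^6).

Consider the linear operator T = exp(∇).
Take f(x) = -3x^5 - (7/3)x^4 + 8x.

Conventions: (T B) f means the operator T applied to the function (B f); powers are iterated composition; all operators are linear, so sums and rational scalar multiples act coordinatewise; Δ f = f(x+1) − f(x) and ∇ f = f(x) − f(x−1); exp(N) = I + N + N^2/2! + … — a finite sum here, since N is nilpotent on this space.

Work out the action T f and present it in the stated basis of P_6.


order-1 term: -15x^4 + (62/3)x^3 - 16x^2 + (17/3)x + 22/3
order-2 term: -30x^3 + 76x^2 - 77x + 86/3
order-3 term: -30x^2 + (242/3)x - 61
order-4 term: -15x + 83/3
order-5 term: -3
the series for exp(∇) f terminates at order 5
exp(∇) f = -3x^5 - (52/3)x^4 - (28/3)x^3 + 30x^2 + (7/3)x - 1/3

g(x) = -3x^5 - (52/3)x^4 - (28/3)x^3 + 30x^2 + (7/3)x - 1/3


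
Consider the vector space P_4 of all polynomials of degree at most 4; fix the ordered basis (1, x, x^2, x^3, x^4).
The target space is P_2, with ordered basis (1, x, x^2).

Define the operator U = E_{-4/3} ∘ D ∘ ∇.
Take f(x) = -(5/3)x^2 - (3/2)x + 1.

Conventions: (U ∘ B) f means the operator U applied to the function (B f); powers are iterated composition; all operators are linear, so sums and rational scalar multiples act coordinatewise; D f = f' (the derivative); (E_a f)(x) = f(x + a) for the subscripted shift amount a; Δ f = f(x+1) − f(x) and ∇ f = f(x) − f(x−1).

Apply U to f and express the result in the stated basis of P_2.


the result is g(x) = -10/3

∇ f = -(10/3)x + 1/6
D ∇ f = -10/3
E_{-4/3} D ∇ f = -10/3


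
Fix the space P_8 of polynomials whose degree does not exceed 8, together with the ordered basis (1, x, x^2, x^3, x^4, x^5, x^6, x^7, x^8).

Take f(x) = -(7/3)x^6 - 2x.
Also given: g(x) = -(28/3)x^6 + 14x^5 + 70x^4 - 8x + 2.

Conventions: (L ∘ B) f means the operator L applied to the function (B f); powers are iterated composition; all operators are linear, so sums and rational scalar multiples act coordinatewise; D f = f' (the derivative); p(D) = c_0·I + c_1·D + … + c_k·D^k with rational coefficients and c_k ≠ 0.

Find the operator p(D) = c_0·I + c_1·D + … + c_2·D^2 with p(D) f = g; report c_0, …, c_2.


p(D) = 4·I − D − D^2, i.e. c_0 = 4, c_1 = -1, c_2 = -1

D^0 f = -(7/3)x^6 - 2x
D^1 f = -14x^5 - 2
D^2 f = -70x^4
matching coefficients of g against c_0 f + c_1 Df + … from the top degree down determines the c_i
solution: c_0 = 4, c_1 = -1, c_2 = -1


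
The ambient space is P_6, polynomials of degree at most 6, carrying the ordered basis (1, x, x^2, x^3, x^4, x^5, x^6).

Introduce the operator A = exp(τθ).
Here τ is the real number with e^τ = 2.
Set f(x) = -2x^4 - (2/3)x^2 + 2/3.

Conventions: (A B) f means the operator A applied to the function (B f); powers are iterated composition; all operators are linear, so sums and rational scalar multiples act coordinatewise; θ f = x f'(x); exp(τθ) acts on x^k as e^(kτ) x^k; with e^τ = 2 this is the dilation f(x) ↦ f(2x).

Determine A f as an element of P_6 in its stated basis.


exp(τθ) x^k = e^(kτ) x^k; with e^τ = 2 this sends x^k to 2^k x^k
x^2 ↦ 4 x^2
x^4 ↦ 16 x^4
applying this coordinatewise to f: exp(τθ) f = -32x^4 - (8/3)x^2 + 2/3

g(x) = -32x^4 - (8/3)x^2 + 2/3


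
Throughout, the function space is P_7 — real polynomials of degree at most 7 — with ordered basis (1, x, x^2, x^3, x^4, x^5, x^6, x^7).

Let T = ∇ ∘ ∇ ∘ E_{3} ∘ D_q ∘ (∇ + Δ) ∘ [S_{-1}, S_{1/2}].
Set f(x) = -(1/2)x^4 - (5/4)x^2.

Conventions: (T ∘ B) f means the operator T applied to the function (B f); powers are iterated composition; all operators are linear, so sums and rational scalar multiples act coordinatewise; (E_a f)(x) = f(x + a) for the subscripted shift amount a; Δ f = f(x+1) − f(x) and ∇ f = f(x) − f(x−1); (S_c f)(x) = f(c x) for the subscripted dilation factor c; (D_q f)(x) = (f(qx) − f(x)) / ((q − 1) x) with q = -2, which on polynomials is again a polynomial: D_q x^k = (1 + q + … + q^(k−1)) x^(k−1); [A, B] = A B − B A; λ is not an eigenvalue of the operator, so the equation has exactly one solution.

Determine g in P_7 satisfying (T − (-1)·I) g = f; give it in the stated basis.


g(x) = -(1/2)x^4 - (5/4)x^2

write g with unknown coordinates in the stated basis and equate coefficients in (T − (-1)·I) g = f
solving from the highest basis element down gives g = -(1/2)x^4 - (5/4)x^2
check: T g = 0
so T g − (-1)·g = -(1/2)x^4 - (5/4)x^2 = f ✓


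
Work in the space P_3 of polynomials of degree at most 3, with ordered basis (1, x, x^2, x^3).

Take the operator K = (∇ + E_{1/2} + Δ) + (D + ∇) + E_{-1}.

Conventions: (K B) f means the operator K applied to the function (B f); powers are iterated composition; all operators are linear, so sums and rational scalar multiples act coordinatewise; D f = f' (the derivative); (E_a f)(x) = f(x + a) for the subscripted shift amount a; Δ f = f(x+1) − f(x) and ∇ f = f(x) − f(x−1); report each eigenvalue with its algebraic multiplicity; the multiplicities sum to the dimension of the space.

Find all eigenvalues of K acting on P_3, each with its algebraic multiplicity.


λ = 2 (multiplicity 4)

image of 1: 2
image of x: 2x + 7/2
image of x^2: 2x^2 + 7x + 1/4
image of x^3: 2x^3 + (21/2)x^2 + (3/4)x + 17/8
the matrix is upper triangular; its diagonal is (2, 2, 2, 2)
for a triangular matrix the eigenvalues are the diagonal entries, with algebraic multiplicity their repetition count


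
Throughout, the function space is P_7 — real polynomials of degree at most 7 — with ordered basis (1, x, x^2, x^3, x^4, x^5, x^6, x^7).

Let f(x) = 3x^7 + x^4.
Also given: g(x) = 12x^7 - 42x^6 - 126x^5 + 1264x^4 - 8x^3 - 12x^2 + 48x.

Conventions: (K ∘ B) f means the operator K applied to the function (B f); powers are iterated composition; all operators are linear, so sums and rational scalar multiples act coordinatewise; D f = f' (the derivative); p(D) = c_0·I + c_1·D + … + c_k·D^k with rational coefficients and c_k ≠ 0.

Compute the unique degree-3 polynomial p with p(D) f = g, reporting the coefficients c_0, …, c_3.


D^0 f = 3x^7 + x^4
D^1 f = 21x^6 + 4x^3
D^2 f = 126x^5 + 12x^2
D^3 f = 630x^4 + 24x
matching coefficients of g against c_0 f + c_1 Df + … from the top degree down determines the c_i
solution: c_0 = 4, c_1 = -2, c_2 = -1, c_3 = 2

p(D) = 4·I − 2·D − D^2 + 2·D^3, i.e. c_0 = 4, c_1 = -2, c_2 = -1, c_3 = 2


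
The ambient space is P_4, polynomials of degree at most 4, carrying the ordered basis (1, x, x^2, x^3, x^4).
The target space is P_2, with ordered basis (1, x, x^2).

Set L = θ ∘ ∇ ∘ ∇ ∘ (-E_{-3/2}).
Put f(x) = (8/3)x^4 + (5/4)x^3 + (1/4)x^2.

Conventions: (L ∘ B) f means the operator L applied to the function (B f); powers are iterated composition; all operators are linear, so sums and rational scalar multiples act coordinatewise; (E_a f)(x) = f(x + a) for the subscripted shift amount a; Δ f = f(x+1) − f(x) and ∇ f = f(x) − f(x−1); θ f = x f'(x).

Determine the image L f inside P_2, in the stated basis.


the result is g(x) = -64x^2 + (305/2)x

E_{-3/2} f = (8/3)x^4 - (59/4)x^3 + (245/8)x^2 - (453/16)x + 315/32
(-E_{-3/2}) f = -(8/3)x^4 + (59/4)x^3 - (245/8)x^2 + (453/16)x - 315/32
∇ (-E_{-3/2}) f = -(32/3)x^3 + (241/4)x^2 - (697/6)x + 3665/48
∇ ∇ (-E_{-3/2}) f = -32x^2 + (305/2)x - 2245/12
θ ∇ ∇ (-E_{-3/2}) f = -64x^2 + (305/2)x


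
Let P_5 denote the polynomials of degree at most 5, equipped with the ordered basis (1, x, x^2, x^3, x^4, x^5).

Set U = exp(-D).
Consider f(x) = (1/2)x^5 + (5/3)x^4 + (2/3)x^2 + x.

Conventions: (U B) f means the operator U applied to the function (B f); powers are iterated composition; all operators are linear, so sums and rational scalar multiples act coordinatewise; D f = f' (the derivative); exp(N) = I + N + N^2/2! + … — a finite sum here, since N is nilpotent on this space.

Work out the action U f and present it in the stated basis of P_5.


g(x) = (1/2)x^5 - (5/6)x^4 - (5/3)x^3 + (17/3)x^2 - (9/2)x + 5/6

order-1 term: -(5/2)x^4 - (20/3)x^3 - (4/3)x - 1
order-2 term: 5x^3 + 10x^2 + 2/3
order-3 term: -5x^2 - (20/3)x
order-4 term: (5/2)x + 5/3
order-5 term: -1/2
the series for exp(-D) f terminates at order 5
exp(-D) f = (1/2)x^5 - (5/6)x^4 - (5/3)x^3 + (17/3)x^2 - (9/2)x + 5/6


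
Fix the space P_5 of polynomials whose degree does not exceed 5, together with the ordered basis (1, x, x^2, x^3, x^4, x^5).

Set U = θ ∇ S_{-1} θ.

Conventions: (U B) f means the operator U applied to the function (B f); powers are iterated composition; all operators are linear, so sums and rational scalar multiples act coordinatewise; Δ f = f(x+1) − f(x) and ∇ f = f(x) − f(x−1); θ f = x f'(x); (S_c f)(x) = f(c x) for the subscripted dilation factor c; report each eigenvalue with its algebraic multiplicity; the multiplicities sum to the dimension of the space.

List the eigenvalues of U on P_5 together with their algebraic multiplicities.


image of 1: 0
image of x: 0
image of x^2: 4x
image of x^3: -18x^2 + 9x
image of x^4: 48x^3 - 48x^2 + 16x
image of x^5: -100x^4 + 150x^3 - 100x^2 + 25x
the matrix is upper triangular; its diagonal is (0, 0, 0, 0, 0, 0)
for a triangular matrix the eigenvalues are the diagonal entries, with algebraic multiplicity their repetition count

λ = 0 (multiplicity 6)


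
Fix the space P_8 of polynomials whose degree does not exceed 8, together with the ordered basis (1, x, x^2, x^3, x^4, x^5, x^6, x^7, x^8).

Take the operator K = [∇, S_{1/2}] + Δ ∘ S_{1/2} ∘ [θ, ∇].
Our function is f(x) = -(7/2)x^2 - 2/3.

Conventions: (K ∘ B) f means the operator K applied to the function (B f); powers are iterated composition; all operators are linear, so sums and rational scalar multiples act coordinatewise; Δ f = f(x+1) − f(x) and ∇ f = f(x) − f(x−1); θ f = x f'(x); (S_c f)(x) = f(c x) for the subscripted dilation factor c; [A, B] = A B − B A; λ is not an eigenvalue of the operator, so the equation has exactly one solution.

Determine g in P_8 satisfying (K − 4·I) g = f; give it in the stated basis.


write g with unknown coordinates in the stated basis and equate coefficients in (K − 4·I) g = f
solving from the highest basis element down gives g = (7/8)x^2 - (7/64)x + 193/1536
check: K g = -(7/16)x - 21/128
so K g − 4·g = -(7/2)x^2 - 2/3 = f ✓

the image equals g(x) = (7/8)x^2 - (7/64)x + 193/1536


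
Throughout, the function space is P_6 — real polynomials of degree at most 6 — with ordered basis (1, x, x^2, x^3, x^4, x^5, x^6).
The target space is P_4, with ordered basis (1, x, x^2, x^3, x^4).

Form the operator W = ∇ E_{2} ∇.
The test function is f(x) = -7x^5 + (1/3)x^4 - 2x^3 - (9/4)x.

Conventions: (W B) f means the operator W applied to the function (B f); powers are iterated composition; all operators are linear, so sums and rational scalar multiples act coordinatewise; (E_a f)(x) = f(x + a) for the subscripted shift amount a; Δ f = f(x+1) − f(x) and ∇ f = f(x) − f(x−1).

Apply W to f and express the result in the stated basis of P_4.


the result is g(x) = -140x^3 - 416x^2 - 494x - 652/3

∇ f = -35x^4 + (214/3)x^3 - 78x^2 + (127/3)x - 139/12
E_{2} ∇ f = -35x^4 - (626/3)x^3 - 490x^2 - (1601/3)x - 913/4
∇ E_{2} ∇ f = -140x^3 - 416x^2 - 494x - 652/3


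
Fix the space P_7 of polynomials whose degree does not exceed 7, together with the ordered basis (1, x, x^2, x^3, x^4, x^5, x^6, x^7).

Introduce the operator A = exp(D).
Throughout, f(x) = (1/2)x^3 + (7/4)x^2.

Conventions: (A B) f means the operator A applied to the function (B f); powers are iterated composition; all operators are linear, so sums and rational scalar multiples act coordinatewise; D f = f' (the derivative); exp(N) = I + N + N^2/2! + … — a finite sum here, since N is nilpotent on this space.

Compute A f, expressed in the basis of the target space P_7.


order-1 term: (3/2)x^2 + (7/2)x
order-2 term: (3/2)x + 7/4
order-3 term: 1/2
the series for exp(D) f terminates at order 3
exp(D) f = (1/2)x^3 + (13/4)x^2 + 5x + 9/4

the result is g(x) = (1/2)x^3 + (13/4)x^2 + 5x + 9/4


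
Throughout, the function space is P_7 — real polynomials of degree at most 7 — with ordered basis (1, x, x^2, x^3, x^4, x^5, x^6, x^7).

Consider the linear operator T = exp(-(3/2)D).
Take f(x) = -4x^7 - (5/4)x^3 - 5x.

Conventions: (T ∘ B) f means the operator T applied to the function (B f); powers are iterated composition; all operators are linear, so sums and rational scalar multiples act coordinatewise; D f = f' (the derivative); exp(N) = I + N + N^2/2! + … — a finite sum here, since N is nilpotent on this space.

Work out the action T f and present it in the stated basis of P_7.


g(x) = -4x^7 + 42x^6 - 189x^5 + (945/2)x^4 - 710x^3 + (1287/2)x^2 - (2659/8)x + 1281/16

order-1 term: 42x^6 + (45/8)x^2 + 15/2
order-2 term: -189x^5 - (135/16)x
order-3 term: (945/2)x^4 + 135/32
order-4 term: -(2835/4)x^3
order-5 term: (5103/8)x^2
order-6 term: -(5103/16)x
order-7 term: 2187/32
the series for exp(-(3/2)D) f terminates at order 7
exp(-(3/2)D) f = -4x^7 + 42x^6 - 189x^5 + (945/2)x^4 - 710x^3 + (1287/2)x^2 - (2659/8)x + 1281/16


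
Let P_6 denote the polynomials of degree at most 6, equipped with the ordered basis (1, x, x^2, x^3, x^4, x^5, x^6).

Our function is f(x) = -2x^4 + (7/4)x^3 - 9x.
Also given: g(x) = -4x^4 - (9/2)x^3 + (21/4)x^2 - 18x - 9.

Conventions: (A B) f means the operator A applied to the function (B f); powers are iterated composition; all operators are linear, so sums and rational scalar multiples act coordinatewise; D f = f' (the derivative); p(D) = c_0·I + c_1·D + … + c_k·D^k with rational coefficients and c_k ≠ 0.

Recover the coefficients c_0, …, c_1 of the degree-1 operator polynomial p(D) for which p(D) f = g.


D^0 f = -2x^4 + (7/4)x^3 - 9x
D^1 f = -8x^3 + (21/4)x^2 - 9
matching coefficients of g against c_0 f + c_1 Df + … from the top degree down determines the c_i
solution: c_0 = 2, c_1 = 1

p(D) = 2·I + D, i.e. c_0 = 2, c_1 = 1


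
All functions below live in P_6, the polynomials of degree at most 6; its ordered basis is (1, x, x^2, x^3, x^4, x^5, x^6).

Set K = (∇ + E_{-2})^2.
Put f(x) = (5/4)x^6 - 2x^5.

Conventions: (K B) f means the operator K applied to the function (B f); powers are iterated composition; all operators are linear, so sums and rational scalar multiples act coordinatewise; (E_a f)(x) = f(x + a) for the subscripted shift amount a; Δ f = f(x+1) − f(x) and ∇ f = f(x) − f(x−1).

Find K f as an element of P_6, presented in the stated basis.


∇ f = (15/2)x^5 - (115/4)x^4 + 45x^3 - (155/4)x^2 + (35/2)x - 13/4
E_{-2} f = (5/4)x^6 - 17x^5 + 95x^4 - 280x^3 + 460x^2 - 400x + 144
(∇ + E_{-2}) f = (5/4)x^6 - (19/2)x^5 + (265/4)x^4 - 235x^3 + (1685/4)x^2 - (765/2)x + 563/4
∇ (∇ + E_{-2}) f = (15/2)x^5 - (265/4)x^4 + 385x^3 - (4865/4)x^2 + (3735/2)x - 4463/4
E_{-2} (∇ + E_{-2}) f = (5/4)x^6 - (49/2)x^5 + (945/4)x^4 - 1345x^3 + (17925/4)x^2 - (16015/2)x + 23659/4
(∇ + E_{-2}) (∇ + E_{-2}) f = (5/4)x^6 - 17x^5 + 170x^4 - 960x^3 + 3265x^2 - 6140x + 4799

the image equals g(x) = (5/4)x^6 - 17x^5 + 170x^4 - 960x^3 + 3265x^2 - 6140x + 4799


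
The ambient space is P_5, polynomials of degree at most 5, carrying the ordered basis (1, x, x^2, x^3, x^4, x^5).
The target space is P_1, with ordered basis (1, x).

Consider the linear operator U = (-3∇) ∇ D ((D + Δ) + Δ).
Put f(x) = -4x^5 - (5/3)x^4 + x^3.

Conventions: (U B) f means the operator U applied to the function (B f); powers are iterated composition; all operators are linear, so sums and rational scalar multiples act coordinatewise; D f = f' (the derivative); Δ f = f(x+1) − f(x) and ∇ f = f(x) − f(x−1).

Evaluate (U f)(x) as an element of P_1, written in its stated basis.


the result is g(x) = 4320x - 2520

D f = -20x^4 - (20/3)x^3 + 3x^2
Δ f = -20x^4 - (140/3)x^3 - 47x^2 - (71/3)x - 14/3
(D + Δ) f = -40x^4 - (160/3)x^3 - 44x^2 - (71/3)x - 14/3
Δ f = -20x^4 - (140/3)x^3 - 47x^2 - (71/3)x - 14/3
((D + Δ) + Δ) f = -60x^4 - 100x^3 - 91x^2 - (142/3)x - 28/3
D ((D + Δ) + Δ) f = -240x^3 - 300x^2 - 182x - 142/3
∇ D ((D + Δ) + Δ) f = -720x^2 + 120x - 122
∇ (∇ D) ((D + Δ) + Δ) f = -1440x + 840
(-3∇) (∇ D) ((D + Δ) + Δ) f = 4320x - 2520


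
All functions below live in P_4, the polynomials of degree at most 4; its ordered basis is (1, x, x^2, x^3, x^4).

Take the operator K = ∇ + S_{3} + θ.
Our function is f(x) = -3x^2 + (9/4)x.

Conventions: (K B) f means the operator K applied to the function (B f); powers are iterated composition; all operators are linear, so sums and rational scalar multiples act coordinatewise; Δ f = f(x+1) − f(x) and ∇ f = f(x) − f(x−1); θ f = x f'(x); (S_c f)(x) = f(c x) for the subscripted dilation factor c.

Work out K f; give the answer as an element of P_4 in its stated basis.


∇ f = -6x + 21/4
S_{3} f = -27x^2 + (27/4)x
θ f = -6x^2 + (9/4)x
(∇ + S_{3} + θ) f = -33x^2 + 3x + 21/4

the result is g(x) = -33x^2 + 3x + 21/4


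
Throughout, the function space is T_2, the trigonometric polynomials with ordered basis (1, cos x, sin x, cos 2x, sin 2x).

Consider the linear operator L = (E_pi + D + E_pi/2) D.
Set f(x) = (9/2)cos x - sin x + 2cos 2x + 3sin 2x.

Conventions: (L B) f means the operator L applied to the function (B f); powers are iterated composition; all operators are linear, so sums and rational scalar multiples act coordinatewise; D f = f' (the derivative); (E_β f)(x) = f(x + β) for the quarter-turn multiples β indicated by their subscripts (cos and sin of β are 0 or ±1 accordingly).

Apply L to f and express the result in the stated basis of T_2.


D f = -cos x - (9/2)sin x + 6cos 2x - 4sin 2x
E_pi D f = cos x + (9/2)sin x + 6cos 2x - 4sin 2x
D D f = -(9/2)cos x + sin x - 8cos 2x - 12sin 2x
E_pi/2 D f = -(9/2)cos x + sin x - 6cos 2x + 4sin 2x
(E_pi + D + E_pi/2) D f = -8cos x + (13/2)sin x - 8cos 2x - 12sin 2x

g(x) = -8cos x + (13/2)sin x - 8cos 2x - 12sin 2x
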